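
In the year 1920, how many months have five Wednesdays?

A month has five Wednesdays exactly when Wednesday falls within its first (length − 28) days.
Jan: 31 days, starts Thu → 5 of Thu, Fri, Sat
Feb: 29 days, starts Sun → 5 of Sun
Mar: 31 days, starts Mon → 5 of Mon, Tue, Wed ✓
Apr: 30 days, starts Thu → 5 of Thu, Fri
May: 31 days, starts Sat → 5 of Sat, Sun, Mon
Jun: 30 days, starts Tue → 5 of Tue, Wed ✓
Jul: 31 days, starts Thu → 5 of Thu, Fri, Sat
Aug: 31 days, starts Sun → 5 of Sun, Mon, Tue
Sep: 30 days, starts Wed → 5 of Wed, Thu ✓
Oct: 31 days, starts Fri → 5 of Fri, Sat, Sun
Nov: 30 days, starts Mon → 5 of Mon, Tue
Dec: 31 days, starts Wed → 5 of Wed, Thu, Fri ✓
Months with five Wednesdays: Mar, Jun, Sep, Dec.

4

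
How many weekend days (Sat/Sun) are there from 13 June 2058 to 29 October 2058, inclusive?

13 June 2058 is a Thursday.
From 13 June 2058 to 29 October 2058 is 139 days inclusive.
139 = 7 × 19 + 6, so there are 19 full weeks plus 6 extra days.
Each full week contributes 2 weekend days (Sat, Sun): 19 × 2 = 38.
The 6 extra days are Thursday, Friday, Saturday, Sunday, Monday, Tuesday — 2 of them qualify.
Total: 38 + 2 = 40.

40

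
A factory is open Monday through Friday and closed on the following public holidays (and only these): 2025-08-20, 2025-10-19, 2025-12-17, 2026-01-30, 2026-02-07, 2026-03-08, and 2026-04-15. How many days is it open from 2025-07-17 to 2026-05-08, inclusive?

2025-07-17 is a Thursday.
That's 296 days from start to end, counting both.
296 = 7 × 42 + 2, so there are 42 full weeks plus 2 extra days.
Each full week contributes 5 weekdays (Mon–Fri): 42 × 5 = 210.
The 2 extra days are Thu, Fri — 2 of them qualify.
Total: 210 + 2 = 212.
Holidays: 2025-08-20 (Wed); 2025-10-19 (Sun); 2025-12-17 (Wed); 2026-01-30 (Fri); 2026-02-07 (Sat); 2026-03-08 (Sun); 2026-04-15 (Wed).
4 of the 7 holidays fall on weekdays; the rest are weekends and were already excluded.
Business days: 212 − 4 = 208.

208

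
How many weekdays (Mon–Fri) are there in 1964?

262 weekdays

Jan 1, 1964 is a Wednesday.
From Jan 1, 1964 to Dec 31, 1964 is 366 days inclusive.
366 = 7 × 52 + 2, so there are 52 full weeks plus 2 extra days.
Each full week contributes 5 weekdays (Mon–Fri): 52 × 5 = 260.
The 2 extra days are Wed, Thu — 2 of them qualify.
Total: 260 + 2 = 262.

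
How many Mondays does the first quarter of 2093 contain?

13

1 January 2093 is a Thursday.
That's 90 days from start to end, counting both.
90 = 7 × 12 + 6, so there are 12 full weeks plus 6 extra days.
Each full week contributes one Monday: 12 so far.
The 6 extra days are Thu, Fri, Sat, Sun, Mon, Tue — 1 of them qualifies.
Total: 12 + 1 = 13.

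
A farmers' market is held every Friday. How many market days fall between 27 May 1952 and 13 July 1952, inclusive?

7

27 May 1952 is a Tuesday.
The range spans 48 days (inclusive of both endpoints).
48 = 7 × 6 + 6, so there are 6 full weeks plus 6 extra days.
Each full week contributes one Friday: 6 so far.
The 6 extra days are Tue, Wed, Thu, Fri, Sat, Sun — 1 of them qualifies.
Total: 6 + 1 = 7.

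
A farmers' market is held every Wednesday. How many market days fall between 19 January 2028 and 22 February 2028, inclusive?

19 January 2028 is a Wednesday.
That's 35 days from start to end, counting both.
35 = 7 × 5, so the span is exactly 5 full weeks.
Each full week contributes one Wednesday: 5 so far.
Total: 5.

5 Wednesdays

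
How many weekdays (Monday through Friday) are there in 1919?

261

1919-01-01 is a Wednesday.
The range spans 365 days (inclusive of both endpoints).
365 = 7 × 52 + 1, so there are 52 full weeks plus 1 extra day.
Each full week contributes 5 weekdays (Mon–Fri): 52 × 5 = 260.
The 1 extra day is Wednesday — 1 of them qualifies.
Total: 260 + 1 = 261.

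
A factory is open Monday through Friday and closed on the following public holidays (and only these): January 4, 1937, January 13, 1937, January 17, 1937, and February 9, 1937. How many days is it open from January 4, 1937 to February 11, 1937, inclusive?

26

January 4, 1937 is a Monday.
That's 39 days from start to end, counting both.
39 = 7 × 5 + 4, so there are 5 full weeks plus 4 extra days.
Each full week contributes 5 weekdays (Mon–Fri): 5 × 5 = 25.
The 4 extra days are Mon, Tue, Wed, Thu — 4 of them qualify.
Total: 25 + 4 = 29.
Holidays: January 4, 1937 (Mon); January 13, 1937 (Wed); January 17, 1937 (Sun); February 9, 1937 (Tue).
3 of the 4 holidays fall on weekdays; the rest are weekends and were already excluded.
Business days: 29 − 3 = 26.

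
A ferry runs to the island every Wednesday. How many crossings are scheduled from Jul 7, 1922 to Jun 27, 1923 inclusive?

Jul 7, 1922 is a Friday.
The range spans 356 days (inclusive of both endpoints).
356 = 7 × 50 + 6, so there are 50 full weeks plus 6 extra days.
Each full week contributes one Wednesday: 50 so far.
The 6 extra days are Friday, Saturday, Sunday, Monday, Tuesday, Wednesday — 1 of them qualifies.
Total: 50 + 1 = 51.

51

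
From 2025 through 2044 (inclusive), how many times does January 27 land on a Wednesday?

3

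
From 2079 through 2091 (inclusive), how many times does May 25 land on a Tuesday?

Day of week of May 25 in each year:
2079: Thu, 2080: Sat, 2081: Sun, 2082: Mon, 2083: Tue ✓, 2084: Thu, 2085: Fri, 2086: Sat, 2087: Sun, 2088: Tue ✓, 2089: Wed, 2090: Thu, 2091: Fri
Tuesdays: 2083, 2088.

2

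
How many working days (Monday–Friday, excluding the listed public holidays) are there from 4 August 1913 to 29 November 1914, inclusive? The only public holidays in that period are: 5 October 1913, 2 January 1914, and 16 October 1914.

4 August 1913 is a Monday.
That's 483 days from start to end, counting both.
483 = 7 × 69, so the span is exactly 69 full weeks.
Each full week contributes 5 weekdays (Mon–Fri): 69 × 5 = 345.
Holidays: 5 October 1913 (Sun); 2 January 1914 (Fri); 16 October 1914 (Fri).
2 of the 3 holidays fall on weekdays; the rest are weekends and were already excluded.
Business days: 345 − 2 = 343.

343 working days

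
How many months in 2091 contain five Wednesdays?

4

A month has five Wednesdays exactly when Wednesday falls within its first (length − 28) days.
Jan: 31 days, starts Mon → 5 of Mon, Tue, Wed ✓
Feb: 28 days, starts Thu → 5 of (none)
Mar: 31 days, starts Thu → 5 of Thu, Fri, Sat
Apr: 30 days, starts Sun → 5 of Sun, Mon
May: 31 days, starts Tue → 5 of Tue, Wed, Thu ✓
Jun: 30 days, starts Fri → 5 of Fri, Sat
Jul: 31 days, starts Sun → 5 of Sun, Mon, Tue
Aug: 31 days, starts Wed → 5 of Wed, Thu, Fri ✓
Sep: 30 days, starts Sat → 5 of Sat, Sun
Oct: 31 days, starts Mon → 5 of Mon, Tue, Wed ✓
Nov: 30 days, starts Thu → 5 of Thu, Fri
Dec: 31 days, starts Sat → 5 of Sat, Sun, Mon
Months with five Wednesdays: Jan, May, Aug, Oct.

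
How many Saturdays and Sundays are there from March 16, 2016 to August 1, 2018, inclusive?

248

March 16, 2016 is a Wednesday.
The range spans 869 days (inclusive of both endpoints).
869 = 7 × 124 + 1, so there are 124 full weeks plus 1 extra day.
Each full week contributes 2 weekend days (Sat, Sun): 124 × 2 = 248.
The 1 extra day is Wed — none qualify.
Total: 248 + 0 = 248.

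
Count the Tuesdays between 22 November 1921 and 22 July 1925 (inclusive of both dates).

192

22 November 1921 is a Tuesday.
The range spans 1339 days (inclusive of both endpoints).
1339 = 7 × 191 + 2, so there are 191 full weeks plus 2 extra days.
Each full week contributes one Tuesday: 191 so far.
The 2 extra days are Tue, Wed — 1 of them qualifies.
Total: 191 + 1 = 192.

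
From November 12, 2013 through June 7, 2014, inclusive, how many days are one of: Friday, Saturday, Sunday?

89

November 12, 2013 is a Tuesday.
From November 12, 2013 to June 7, 2014 is 208 days inclusive.
208 = 7 × 29 + 5, so there are 29 full weeks plus 5 extra days.
Each full week contributes 3 days from the set (Fri, Sat, Sun): 29 × 3 = 87.
The 5 extra days are Tue, Wed, Thu, Fri, Sat — 2 of them qualify.
Total: 87 + 2 = 89.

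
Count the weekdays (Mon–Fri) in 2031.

1 January 2031 is a Wednesday.
From 1 January 2031 to 31 December 2031 is 365 days inclusive.
365 = 7 × 52 + 1, so there are 52 full weeks plus 1 extra day.
Each full week contributes 5 weekdays (Mon–Fri): 52 × 5 = 260.
The 1 extra day is Wed — 1 of them qualifies.
Total: 260 + 1 = 261.

261 weekdays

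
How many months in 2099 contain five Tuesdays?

A month has five Tuesdays exactly when Tuesday falls within its first (length − 28) days.
Jan: 31 days, starts Thu → 5 of Thu, Fri, Sat
Feb: 28 days, starts Sun → 5 of (none)
Mar: 31 days, starts Sun → 5 of Sun, Mon, Tue ✓
Apr: 30 days, starts Wed → 5 of Wed, Thu
May: 31 days, starts Fri → 5 of Fri, Sat, Sun
Jun: 30 days, starts Mon → 5 of Mon, Tue ✓
Jul: 31 days, starts Wed → 5 of Wed, Thu, Fri
Aug: 31 days, starts Sat → 5 of Sat, Sun, Mon
Sep: 30 days, starts Tue → 5 of Tue, Wed ✓
Oct: 31 days, starts Thu → 5 of Thu, Fri, Sat
Nov: 30 days, starts Sun → 5 of Sun, Mon
Dec: 31 days, starts Tue → 5 of Tue, Wed, Thu ✓
Months with five Tuesdays: Mar, Jun, Sep, Dec.

4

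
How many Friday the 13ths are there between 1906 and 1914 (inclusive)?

Friday-the-13ths by year:
1906: Apr, Jul
1907: Sep, Dec
1908: Mar, Nov
1909: Aug
1910: May
1911: Jan, Oct
1912: Sep, Dec
1913: Jun
1914: Feb, Mar, Nov

16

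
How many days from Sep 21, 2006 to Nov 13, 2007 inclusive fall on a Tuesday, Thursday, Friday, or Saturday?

240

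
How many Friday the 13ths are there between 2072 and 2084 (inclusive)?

21

Friday-the-13ths by year:
2072: May
2073: Jan, Oct
2074: Apr, Jul
2075: Sep, Dec
2076: Mar, Nov
2077: Aug
2078: May
2079: Jan, Oct
2080: Sep, Dec
2081: Jun
2082: Feb, Mar, Nov
2083: Aug
2084: Oct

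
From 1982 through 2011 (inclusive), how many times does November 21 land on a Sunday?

5

Day of week of November 21 in each year:
1982: Sun ✓, 1983: Mon, 1984: Wed, 1985: Thu, 1986: Fri, 1987: Sat, 1988: Mon, 1989: Tue, 1990: Wed, 1991: Thu, 1992: Sat, 1993: Sun ✓, 1994: Mon, 1995: Tue, 1996: Thu, 1997: Fri, 1998: Sat, 1999: Sun ✓, 2000: Tue, 2001: Wed, 2002: Thu, 2003: Fri, 2004: Sun ✓, 2005: Mon, 2006: Tue, 2007: Wed, 2008: Fri, 2009: Sat, 2010: Sun ✓, 2011: Mon
Sundays: 1982, 1993, 1999, 2004, 2010.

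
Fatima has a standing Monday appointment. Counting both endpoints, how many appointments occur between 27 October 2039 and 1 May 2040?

27 Mondays

27 October 2039 is a Thursday.
From 27 October 2039 to 1 May 2040 is 188 days inclusive.
188 = 7 × 26 + 6, so there are 26 full weeks plus 6 extra days.
Each full week contributes one Monday: 26 so far.
The 6 extra days are Thursday, Friday, Saturday, Sunday, Monday, Tuesday — 1 of them qualifies.
Total: 26 + 1 = 27.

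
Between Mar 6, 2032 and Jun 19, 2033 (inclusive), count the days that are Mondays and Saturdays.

Mar 6, 2032 is a Saturday.
That's 471 days from start to end, counting both.
471 = 7 × 67 + 2, so there are 67 full weeks plus 2 extra days.
Each full week contributes 2 days from the set (Mon, Sat): 67 × 2 = 134.
The 2 extra days are Sat, Sun — 1 of them qualifies.
Total: 134 + 1 = 135.

135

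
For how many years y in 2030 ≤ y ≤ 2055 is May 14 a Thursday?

Day of week of May 14 in each year:
2030: Tue, 2031: Wed, 2032: Fri, 2033: Sat, 2034: Sun, 2035: Mon, 2036: Wed, 2037: Thu ✓, 2038: Fri, 2039: Sat, 2040: Mon, 2041: Tue, 2042: Wed, 2043: Thu ✓, 2044: Sat, 2045: Sun, 2046: Mon, 2047: Tue, 2048: Thu ✓, 2049: Fri, 2050: Sat, 2051: Sun, 2052: Tue, 2053: Wed, 2054: Thu ✓, 2055: Fri
Thursdays: 2037, 2043, 2048, 2054.

4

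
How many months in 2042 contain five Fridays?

4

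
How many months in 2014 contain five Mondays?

4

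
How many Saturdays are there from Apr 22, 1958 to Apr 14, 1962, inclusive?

208

Apr 22, 1958 is a Tuesday.
The range spans 1454 days (inclusive of both endpoints).
1454 = 7 × 207 + 5, so there are 207 full weeks plus 5 extra days.
Each full week contributes one Saturday: 207 so far.
The 5 extra days are Tuesday, Wednesday, Thursday, Friday, Saturday — 1 of them qualifies.
Total: 207 + 1 = 208.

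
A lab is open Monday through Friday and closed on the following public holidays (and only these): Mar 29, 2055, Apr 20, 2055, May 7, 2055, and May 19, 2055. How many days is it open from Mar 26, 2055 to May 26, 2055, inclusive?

40 working days

Mar 26, 2055 is a Friday.
From Mar 26, 2055 to May 26, 2055 is 62 days inclusive.
62 = 7 × 8 + 6, so there are 8 full weeks plus 6 extra days.
Each full week contributes 5 weekdays (Mon–Fri): 8 × 5 = 40.
The 6 extra days are Fri, Sat, Sun, Mon, Tue, Wed — 4 of them qualify.
Total: 40 + 4 = 44.
Holidays: Mar 29, 2055 (Mon); Apr 20, 2055 (Tue); May 7, 2055 (Fri); May 19, 2055 (Wed).
All 4 holidays fall on weekdays, so subtract 4.
Business days: 44 − 4 = 40.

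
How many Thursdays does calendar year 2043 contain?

January 1, 2043 is a Thursday.
The range spans 365 days (inclusive of both endpoints).
365 = 7 × 52 + 1, so there are 52 full weeks plus 1 extra day.
Each full week contributes one Thursday: 52 so far.
The 1 extra day is Thu — 1 of them qualifies.
Total: 52 + 1 = 53.

53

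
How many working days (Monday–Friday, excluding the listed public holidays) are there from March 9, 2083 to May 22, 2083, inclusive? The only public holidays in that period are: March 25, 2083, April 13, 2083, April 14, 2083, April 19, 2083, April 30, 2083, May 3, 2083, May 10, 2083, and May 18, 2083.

March 9, 2083 is a Tuesday.
From March 9, 2083 to May 22, 2083 is 75 days inclusive.
75 = 7 × 10 + 5, so there are 10 full weeks plus 5 extra days.
Each full week contributes 5 weekdays (Mon–Fri): 10 × 5 = 50.
The 5 extra days are Tuesday, Wednesday, Thursday, Friday, Saturday — 4 of them qualify.
Total: 50 + 4 = 54.
Holidays: March 25, 2083 (Thu); April 13, 2083 (Tue); April 14, 2083 (Wed); April 19, 2083 (Mon); April 30, 2083 (Fri); May 3, 2083 (Mon); May 10, 2083 (Mon); May 18, 2083 (Tue).
All 8 holidays fall on weekdays, so subtract 8.
Business days: 54 − 8 = 46.

46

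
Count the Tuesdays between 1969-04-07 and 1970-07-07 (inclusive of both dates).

1969-04-07 is a Monday.
That's 457 days from start to end, counting both.
457 = 7 × 65 + 2, so there are 65 full weeks plus 2 extra days.
Each full week contributes one Tuesday: 65 so far.
The 2 extra days are Mon, Tue — 1 of them qualifies.
Total: 65 + 1 = 66.

66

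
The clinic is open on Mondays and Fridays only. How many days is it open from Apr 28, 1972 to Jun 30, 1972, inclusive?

19

Apr 28, 1972 is a Friday.
The range spans 64 days (inclusive of both endpoints).
64 = 7 × 9 + 1, so there are 9 full weeks plus 1 extra day.
Each full week contributes 2 days from the set (Mon, Fri): 9 × 2 = 18.
The 1 extra day is Friday — 1 of them qualifies.
Total: 18 + 1 = 19.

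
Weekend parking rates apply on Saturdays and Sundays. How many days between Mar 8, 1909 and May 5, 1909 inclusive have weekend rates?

16

Mar 8, 1909 is a Monday.
That's 59 days from start to end, counting both.
59 = 7 × 8 + 3, so there are 8 full weeks plus 3 extra days.
Each full week contributes 2 weekend days (Sat, Sun): 8 × 2 = 16.
The 3 extra days are Mon, Tue, Wed — none qualify.
Total: 16 + 0 = 16.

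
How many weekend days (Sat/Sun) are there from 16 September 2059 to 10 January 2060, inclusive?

33

16 September 2059 is a Tuesday.
From 16 September 2059 to 10 January 2060 is 117 days inclusive.
117 = 7 × 16 + 5, so there are 16 full weeks plus 5 extra days.
Each full week contributes 2 weekend days (Sat, Sun): 16 × 2 = 32.
The 5 extra days are Tuesday, Wednesday, Thursday, Friday, Saturday — 1 of them qualifies.
Total: 32 + 1 = 33.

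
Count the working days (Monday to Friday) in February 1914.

20 weekdays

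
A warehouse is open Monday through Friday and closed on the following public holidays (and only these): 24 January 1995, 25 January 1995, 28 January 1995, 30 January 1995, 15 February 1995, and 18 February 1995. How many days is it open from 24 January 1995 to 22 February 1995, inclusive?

24 January 1995 is a Tuesday.
The range spans 30 days (inclusive of both endpoints).
30 = 7 × 4 + 2, so there are 4 full weeks plus 2 extra days.
Each full week contributes 5 weekdays (Mon–Fri): 4 × 5 = 20.
The 2 extra days are Tuesday, Wednesday — 2 of them qualify.
Total: 20 + 2 = 22.
Holidays: 24 January 1995 (Tue); 25 January 1995 (Wed); 28 January 1995 (Sat); 30 January 1995 (Mon); 15 February 1995 (Wed); 18 February 1995 (Sat).
4 of the 6 holidays fall on weekdays; the rest are weekends and were already excluded.
Business days: 22 − 4 = 18.

18 business days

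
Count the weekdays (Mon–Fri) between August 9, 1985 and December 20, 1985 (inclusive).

96

August 9, 1985 is a Friday.
That's 134 days from start to end, counting both.
134 = 7 × 19 + 1, so there are 19 full weeks plus 1 extra day.
Each full week contributes 5 weekdays (Mon–Fri): 19 × 5 = 95.
The 1 extra day is Fri — 1 of them qualifies.
Total: 95 + 1 = 96.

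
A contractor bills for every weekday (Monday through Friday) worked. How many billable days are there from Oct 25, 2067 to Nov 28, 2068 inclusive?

287

Oct 25, 2067 is a Tuesday.
That's 401 days from start to end, counting both.
401 = 7 × 57 + 2, so there are 57 full weeks plus 2 extra days.
Each full week contributes 5 weekdays (Mon–Fri): 57 × 5 = 285.
The 2 extra days are Tue, Wed — 2 of them qualify.
Total: 285 + 2 = 287.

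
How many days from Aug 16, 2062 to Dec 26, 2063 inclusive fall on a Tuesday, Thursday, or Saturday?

Aug 16, 2062 is a Wednesday.
The range spans 498 days (inclusive of both endpoints).
498 = 7 × 71 + 1, so there are 71 full weeks plus 1 extra day.
Each full week contributes 3 days from the set (Tue, Thu, Sat): 71 × 3 = 213.
The 1 extra day is Wednesday — none qualify.
Total: 213 + 0 = 213.

213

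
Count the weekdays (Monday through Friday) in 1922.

260

Jan 1, 1922 is a Sunday.
That's 365 days from start to end, counting both.
365 = 7 × 52 + 1, so there are 52 full weeks plus 1 extra day.
Each full week contributes 5 weekdays (Mon–Fri): 52 × 5 = 260.
The 1 extra day is Sunday — none qualify.
Total: 260 + 0 = 260.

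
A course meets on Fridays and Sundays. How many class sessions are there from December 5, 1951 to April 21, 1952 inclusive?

40

December 5, 1951 is a Wednesday.
The range spans 139 days (inclusive of both endpoints).
139 = 7 × 19 + 6, so there are 19 full weeks plus 6 extra days.
Each full week contributes 2 days from the set (Fri, Sun): 19 × 2 = 38.
The 6 extra days are Wednesday, Thursday, Friday, Saturday, Sunday, Monday — 2 of them qualify.
Total: 38 + 2 = 40.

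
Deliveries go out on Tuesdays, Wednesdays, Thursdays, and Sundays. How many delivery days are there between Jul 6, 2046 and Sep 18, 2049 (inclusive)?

Jul 6, 2046 is a Friday.
From Jul 6, 2046 to Sep 18, 2049 is 1171 days inclusive.
1171 = 7 × 167 + 2, so there are 167 full weeks plus 2 extra days.
Each full week contributes 4 days from the set (Tue, Wed, Thu, Sun): 167 × 4 = 668.
The 2 extra days are Fri, Sat — none qualify.
Total: 668 + 0 = 668.

668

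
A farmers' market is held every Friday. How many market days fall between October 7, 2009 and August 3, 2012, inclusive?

148

October 7, 2009 is a Wednesday.
From October 7, 2009 to August 3, 2012 is 1032 days inclusive.
1032 = 7 × 147 + 3, so there are 147 full weeks plus 3 extra days.
Each full week contributes one Friday: 147 so far.
The 3 extra days are Wednesday, Thursday, Friday — 1 of them qualifies.
Total: 147 + 1 = 148.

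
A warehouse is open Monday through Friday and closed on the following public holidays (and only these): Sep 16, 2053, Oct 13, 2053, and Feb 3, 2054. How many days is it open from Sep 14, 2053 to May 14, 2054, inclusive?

Sep 14, 2053 is a Sunday.
That's 243 days from start to end, counting both.
243 = 7 × 34 + 5, so there are 34 full weeks plus 5 extra days.
Each full week contributes 5 weekdays (Mon–Fri): 34 × 5 = 170.
The 5 extra days are Sun, Mon, Tue, Wed, Thu — 4 of them qualify.
Total: 170 + 4 = 174.
Holidays: Sep 16, 2053 (Tue); Oct 13, 2053 (Mon); Feb 3, 2054 (Tue).
All 3 holidays fall on weekdays, so subtract 3.
Business days: 174 − 3 = 171.

171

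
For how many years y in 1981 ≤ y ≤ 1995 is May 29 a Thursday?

1

Day of week of May 29 in each year:
1981: Fri, 1982: Sat, 1983: Sun, 1984: Tue, 1985: Wed, 1986: Thu ✓, 1987: Fri, 1988: Sun, 1989: Mon, 1990: Tue, 1991: Wed, 1992: Fri, 1993: Sat, 1994: Sun, 1995: Mon
Thursdays: 1986.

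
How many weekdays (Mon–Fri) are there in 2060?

262 weekdays

January 1, 2060 is a Thursday.
That's 366 days from start to end, counting both.
366 = 7 × 52 + 2, so there are 52 full weeks plus 2 extra days.
Each full week contributes 5 weekdays (Mon–Fri): 52 × 5 = 260.
The 2 extra days are Thu, Fri — 2 of them qualify.
Total: 260 + 2 = 262.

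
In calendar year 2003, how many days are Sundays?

52

Jan 1, 2003 is a Wednesday.
That's 365 days from start to end, counting both.
365 = 7 × 52 + 1, so there are 52 full weeks plus 1 extra day.
Each full week contributes one Sunday: 52 so far.
The 1 extra day is Wednesday — none qualify.
Total: 52 + 0 = 52.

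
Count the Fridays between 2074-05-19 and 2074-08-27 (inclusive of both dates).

14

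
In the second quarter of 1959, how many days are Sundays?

13

Apr 1, 1959 is a Wednesday.
The range spans 91 days (inclusive of both endpoints).
91 = 7 × 13, so the span is exactly 13 full weeks.
Each full week contributes one Sunday: 13 so far.
Total: 13.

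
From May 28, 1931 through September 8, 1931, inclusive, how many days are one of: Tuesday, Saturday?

May 28, 1931 is a Thursday.
That's 104 days from start to end, counting both.
104 = 7 × 14 + 6, so there are 14 full weeks plus 6 extra days.
Each full week contributes 2 days from the set (Tue, Sat): 14 × 2 = 28.
The 6 extra days are Thu, Fri, Sat, Sun, Mon, Tue — 2 of them qualify.
Total: 28 + 2 = 30.

30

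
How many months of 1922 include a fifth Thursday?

A month has five Thursdays exactly when Thursday falls within its first (length − 28) days.
Jan: 31 days, starts Sun → 5 of Sun, Mon, Tue
Feb: 28 days, starts Wed → 5 of (none)
Mar: 31 days, starts Wed → 5 of Wed, Thu, Fri ✓
Apr: 30 days, starts Sat → 5 of Sat, Sun
May: 31 days, starts Mon → 5 of Mon, Tue, Wed
Jun: 30 days, starts Thu → 5 of Thu, Fri ✓
Jul: 31 days, starts Sat → 5 of Sat, Sun, Mon
Aug: 31 days, starts Tue → 5 of Tue, Wed, Thu ✓
Sep: 30 days, starts Fri → 5 of Fri, Sat
Oct: 31 days, starts Sun → 5 of Sun, Mon, Tue
Nov: 30 days, starts Wed → 5 of Wed, Thu ✓
Dec: 31 days, starts Fri → 5 of Fri, Sat, Sun
Months with five Thursdays: Mar, Jun, Aug, Nov.

4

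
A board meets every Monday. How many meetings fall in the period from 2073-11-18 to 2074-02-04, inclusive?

11

2073-11-18 is a Saturday.
From 2073-11-18 to 2074-02-04 is 79 days inclusive.
79 = 7 × 11 + 2, so there are 11 full weeks plus 2 extra days.
Each full week contributes one Monday: 11 so far.
The 2 extra days are Saturday, Sunday — none qualify.
Total: 11 + 0 = 11.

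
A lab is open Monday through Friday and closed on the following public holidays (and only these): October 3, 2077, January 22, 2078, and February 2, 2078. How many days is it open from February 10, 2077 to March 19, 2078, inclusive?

287 business days

February 10, 2077 is a Wednesday.
From February 10, 2077 to March 19, 2078 is 403 days inclusive.
403 = 7 × 57 + 4, so there are 57 full weeks plus 4 extra days.
Each full week contributes 5 weekdays (Mon–Fri): 57 × 5 = 285.
The 4 extra days are Wednesday, Thursday, Friday, Saturday — 3 of them qualify.
Total: 285 + 3 = 288.
Holidays: October 3, 2077 (Sun); January 22, 2078 (Sat); February 2, 2078 (Wed).
1 of the 3 holidays fall on weekdays; the rest are weekends and were already excluded.
Business days: 288 − 1 = 287.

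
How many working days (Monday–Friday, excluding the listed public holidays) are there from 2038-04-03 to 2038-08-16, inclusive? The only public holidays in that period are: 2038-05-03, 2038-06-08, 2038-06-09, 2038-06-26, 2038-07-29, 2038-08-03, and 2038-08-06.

90 working days

2038-04-03 is a Saturday.
The range spans 136 days (inclusive of both endpoints).
136 = 7 × 19 + 3, so there are 19 full weeks plus 3 extra days.
Each full week contributes 5 weekdays (Mon–Fri): 19 × 5 = 95.
The 3 extra days are Sat, Sun, Mon — 1 of them qualifies.
Total: 95 + 1 = 96.
Holidays: 2038-05-03 (Mon); 2038-06-08 (Tue); 2038-06-09 (Wed); 2038-06-26 (Sat); 2038-07-29 (Thu); 2038-08-03 (Tue); 2038-08-06 (Fri).
6 of the 7 holidays fall on weekdays; the rest are weekends and were already excluded.
Business days: 96 − 6 = 90.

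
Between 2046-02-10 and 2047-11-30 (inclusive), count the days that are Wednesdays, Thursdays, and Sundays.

282

2046-02-10 is a Saturday.
That's 659 days from start to end, counting both.
659 = 7 × 94 + 1, so there are 94 full weeks plus 1 extra day.
Each full week contributes 3 days from the set (Wed, Thu, Sun): 94 × 3 = 282.
The 1 extra day is Saturday — none qualify.
Total: 282 + 0 = 282.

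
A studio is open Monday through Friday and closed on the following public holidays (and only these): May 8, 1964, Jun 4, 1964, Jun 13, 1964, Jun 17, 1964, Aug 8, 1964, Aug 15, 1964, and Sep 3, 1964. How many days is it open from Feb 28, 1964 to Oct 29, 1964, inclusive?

171 working days

Feb 28, 1964 is a Friday.
From Feb 28, 1964 to Oct 29, 1964 is 245 days inclusive.
245 = 7 × 35, so the span is exactly 35 full weeks.
Each full week contributes 5 weekdays (Mon–Fri): 35 × 5 = 175.
Holidays: May 8, 1964 (Fri); Jun 4, 1964 (Thu); Jun 13, 1964 (Sat); Jun 17, 1964 (Wed); Aug 8, 1964 (Sat); Aug 15, 1964 (Sat); Sep 3, 1964 (Thu).
4 of the 7 holidays fall on weekdays; the rest are weekends and were already excluded.
Business days: 175 − 4 = 171.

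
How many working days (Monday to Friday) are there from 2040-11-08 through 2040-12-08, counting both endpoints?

2040-11-08 is a Thursday.
That's 31 days from start to end, counting both.
31 = 7 × 4 + 3, so there are 4 full weeks plus 3 extra days.
Each full week contributes 5 weekdays (Mon–Fri): 4 × 5 = 20.
The 3 extra days are Thursday, Friday, Saturday — 2 of them qualify.
Total: 20 + 2 = 22.

22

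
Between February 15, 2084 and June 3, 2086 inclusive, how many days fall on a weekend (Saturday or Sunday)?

240

February 15, 2084 is a Tuesday.
From February 15, 2084 to June 3, 2086 is 840 days inclusive.
840 = 7 × 120, so the span is exactly 120 full weeks.
Each full week contributes 2 weekend days (Sat, Sun): 120 × 2 = 240.
Total: 240.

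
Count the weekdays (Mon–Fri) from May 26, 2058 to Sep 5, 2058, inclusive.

May 26, 2058 is a Sunday.
That's 103 days from start to end, counting both.
103 = 7 × 14 + 5, so there are 14 full weeks plus 5 extra days.
Each full week contributes 5 weekdays (Mon–Fri): 14 × 5 = 70.
The 5 extra days are Sun, Mon, Tue, Wed, Thu — 4 of them qualify.
Total: 70 + 4 = 74.

74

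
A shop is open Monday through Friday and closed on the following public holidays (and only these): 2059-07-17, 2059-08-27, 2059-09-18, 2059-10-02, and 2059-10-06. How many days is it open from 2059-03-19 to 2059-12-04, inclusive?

182 working days

2059-03-19 is a Wednesday.
The range spans 261 days (inclusive of both endpoints).
261 = 7 × 37 + 2, so there are 37 full weeks plus 2 extra days.
Each full week contributes 5 weekdays (Mon–Fri): 37 × 5 = 185.
The 2 extra days are Wednesday, Thursday — 2 of them qualify.
Total: 185 + 2 = 187.
Holidays: 2059-07-17 (Thu); 2059-08-27 (Wed); 2059-09-18 (Thu); 2059-10-02 (Thu); 2059-10-06 (Mon).
All 5 holidays fall on weekdays, so subtract 5.
Business days: 187 − 5 = 182.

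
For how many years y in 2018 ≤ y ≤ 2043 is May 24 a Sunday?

Day of week of May 24 in each year:
2018: Thu, 2019: Fri, 2020: Sun ✓, 2021: Mon, 2022: Tue, 2023: Wed, 2024: Fri, 2025: Sat, 2026: Sun ✓, 2027: Mon, 2028: Wed, 2029: Thu, 2030: Fri, 2031: Sat, 2032: Mon, 2033: Tue, 2034: Wed, 2035: Thu, 2036: Sat, 2037: Sun ✓, 2038: Mon, 2039: Tue, 2040: Thu, 2041: Fri, 2042: Sat, 2043: Sun ✓
Sundays: 2020, 2026, 2037, 2043.

4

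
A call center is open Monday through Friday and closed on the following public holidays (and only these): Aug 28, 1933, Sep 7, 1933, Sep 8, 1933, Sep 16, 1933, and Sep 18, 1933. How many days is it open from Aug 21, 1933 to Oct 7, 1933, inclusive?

31

Aug 21, 1933 is a Monday.
From Aug 21, 1933 to Oct 7, 1933 is 48 days inclusive.
48 = 7 × 6 + 6, so there are 6 full weeks plus 6 extra days.
Each full week contributes 5 weekdays (Mon–Fri): 6 × 5 = 30.
The 6 extra days are Mon, Tue, Wed, Thu, Fri, Sat — 5 of them qualify.
Total: 30 + 5 = 35.
Holidays: Aug 28, 1933 (Mon); Sep 7, 1933 (Thu); Sep 8, 1933 (Fri); Sep 16, 1933 (Sat); Sep 18, 1933 (Mon).
4 of the 5 holidays fall on weekdays; the rest are weekends and were already excluded.
Business days: 35 − 4 = 31.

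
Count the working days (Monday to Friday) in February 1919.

20 weekdays

February 1, 1919 is a Saturday.
From February 1, 1919 to February 28, 1919 is 28 days inclusive.
28 = 7 × 4, so the span is exactly 4 full weeks.
Each full week contributes 5 weekdays (Mon–Fri): 4 × 5 = 20.
Total: 20.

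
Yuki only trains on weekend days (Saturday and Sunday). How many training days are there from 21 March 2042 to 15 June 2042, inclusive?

26

21 March 2042 is a Friday.
The range spans 87 days (inclusive of both endpoints).
87 = 7 × 12 + 3, so there are 12 full weeks plus 3 extra days.
Each full week contributes 2 weekend days (Sat, Sun): 12 × 2 = 24.
The 3 extra days are Friday, Saturday, Sunday — 2 of them qualify.
Total: 24 + 2 = 26.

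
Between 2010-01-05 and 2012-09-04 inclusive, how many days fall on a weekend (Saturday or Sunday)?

278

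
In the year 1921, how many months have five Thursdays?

A month has five Thursdays exactly when Thursday falls within its first (length − 28) days.
Jan: 31 days, starts Sat → 5 of Sat, Sun, Mon
Feb: 28 days, starts Tue → 5 of (none)
Mar: 31 days, starts Tue → 5 of Tue, Wed, Thu ✓
Apr: 30 days, starts Fri → 5 of Fri, Sat
May: 31 days, starts Sun → 5 of Sun, Mon, Tue
Jun: 30 days, starts Wed → 5 of Wed, Thu ✓
Jul: 31 days, starts Fri → 5 of Fri, Sat, Sun
Aug: 31 days, starts Mon → 5 of Mon, Tue, Wed
Sep: 30 days, starts Thu → 5 of Thu, Fri ✓
Oct: 31 days, starts Sat → 5 of Sat, Sun, Mon
Nov: 30 days, starts Tue → 5 of Tue, Wed
Dec: 31 days, starts Thu → 5 of Thu, Fri, Sat ✓
Months with five Thursdays: Mar, Jun, Sep, Dec.

4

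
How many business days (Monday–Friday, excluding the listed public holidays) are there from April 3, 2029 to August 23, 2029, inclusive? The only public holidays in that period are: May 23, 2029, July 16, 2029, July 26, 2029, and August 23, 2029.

April 3, 2029 is a Tuesday.
The range spans 143 days (inclusive of both endpoints).
143 = 7 × 20 + 3, so there are 20 full weeks plus 3 extra days.
Each full week contributes 5 weekdays (Mon–Fri): 20 × 5 = 100.
The 3 extra days are Tuesday, Wednesday, Thursday — 3 of them qualify.
Total: 100 + 3 = 103.
Holidays: May 23, 2029 (Wed); July 16, 2029 (Mon); July 26, 2029 (Thu); August 23, 2029 (Thu).
All 4 holidays fall on weekdays, so subtract 4.
Business days: 103 − 4 = 99.

99 business days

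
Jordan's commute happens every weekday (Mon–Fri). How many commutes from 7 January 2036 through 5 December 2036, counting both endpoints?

7 January 2036 is a Monday.
The range spans 334 days (inclusive of both endpoints).
334 = 7 × 47 + 5, so there are 47 full weeks plus 5 extra days.
Each full week contributes 5 weekdays (Mon–Fri): 47 × 5 = 235.
The 5 extra days are Monday, Tuesday, Wednesday, Thursday, Friday — 5 of them qualify.
Total: 235 + 5 = 240.

240 weekdays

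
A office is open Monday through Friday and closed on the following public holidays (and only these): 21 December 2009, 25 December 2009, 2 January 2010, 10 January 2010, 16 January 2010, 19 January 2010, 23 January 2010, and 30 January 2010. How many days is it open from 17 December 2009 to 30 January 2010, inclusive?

29 working days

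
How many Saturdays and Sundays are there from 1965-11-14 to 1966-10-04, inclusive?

93

1965-11-14 is a Sunday.
From 1965-11-14 to 1966-10-04 is 325 days inclusive.
325 = 7 × 46 + 3, so there are 46 full weeks plus 3 extra days.
Each full week contributes 2 weekend days (Sat, Sun): 46 × 2 = 92.
The 3 extra days are Sun, Mon, Tue — 1 of them qualifies.
Total: 92 + 1 = 93.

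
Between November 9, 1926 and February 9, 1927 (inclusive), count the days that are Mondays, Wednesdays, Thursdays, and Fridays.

53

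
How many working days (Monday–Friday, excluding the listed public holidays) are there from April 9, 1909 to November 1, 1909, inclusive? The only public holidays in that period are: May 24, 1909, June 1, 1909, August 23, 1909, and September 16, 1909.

April 9, 1909 is a Friday.
The range spans 207 days (inclusive of both endpoints).
207 = 7 × 29 + 4, so there are 29 full weeks plus 4 extra days.
Each full week contributes 5 weekdays (Mon–Fri): 29 × 5 = 145.
The 4 extra days are Friday, Saturday, Sunday, Monday — 2 of them qualify.
Total: 145 + 2 = 147.
Holidays: May 24, 1909 (Mon); June 1, 1909 (Tue); August 23, 1909 (Mon); September 16, 1909 (Thu).
All 4 holidays fall on weekdays, so subtract 4.
Business days: 147 − 4 = 143.

143 working days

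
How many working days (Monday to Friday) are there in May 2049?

May 1, 2049 is a Saturday.
From May 1, 2049 to May 31, 2049 is 31 days inclusive.
31 = 7 × 4 + 3, so there are 4 full weeks plus 3 extra days.
Each full week contributes 5 weekdays (Mon–Fri): 4 × 5 = 20.
The 3 extra days are Saturday, Sunday, Monday — 1 of them qualifies.
Total: 20 + 1 = 21.

21 weekdays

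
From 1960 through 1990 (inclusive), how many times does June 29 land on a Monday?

Day of week of June 29 in each year:
1960: Wed, 1961: Thu, 1962: Fri, 1963: Sat, 1964: Mon ✓, 1965: Tue, 1966: Wed, 1967: Thu, 1968: Sat, 1969: Sun, 1970: Mon ✓, 1971: Tue, 1972: Thu, 1973: Fri, 1974: Sat, 1975: Sun, 1976: Tue, 1977: Wed, 1978: Thu, 1979: Fri, 1980: Sun, 1981: Mon ✓, 1982: Tue, 1983: Wed, 1984: Fri, 1985: Sat, 1986: Sun, 1987: Mon ✓, 1988: Wed, 1989: Thu, 1990: Fri
Mondays: 1964, 1970, 1981, 1987.

4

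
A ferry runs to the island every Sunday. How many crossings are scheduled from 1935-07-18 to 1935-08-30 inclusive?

6

1935-07-18 is a Thursday.
That's 44 days from start to end, counting both.
44 = 7 × 6 + 2, so there are 6 full weeks plus 2 extra days.
Each full week contributes one Sunday: 6 so far.
The 2 extra days are Thursday, Friday — none qualify.
Total: 6 + 0 = 6.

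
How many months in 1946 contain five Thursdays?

4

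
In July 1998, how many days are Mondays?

Jul 1, 1998 is a Wednesday.
From Jul 1, 1998 to Jul 31, 1998 is 31 days inclusive.
31 = 7 × 4 + 3, so there are 4 full weeks plus 3 extra days.
Each full week contributes one Monday: 4 so far.
The 3 extra days are Wednesday, Thursday, Friday — none qualify.
Total: 4 + 0 = 4.

4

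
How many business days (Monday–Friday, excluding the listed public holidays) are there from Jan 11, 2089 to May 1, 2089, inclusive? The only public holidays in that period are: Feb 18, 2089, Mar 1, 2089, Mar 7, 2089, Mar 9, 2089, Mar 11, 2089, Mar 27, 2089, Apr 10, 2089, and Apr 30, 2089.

74

Jan 11, 2089 is a Tuesday.
That's 111 days from start to end, counting both.
111 = 7 × 15 + 6, so there are 15 full weeks plus 6 extra days.
Each full week contributes 5 weekdays (Mon–Fri): 15 × 5 = 75.
The 6 extra days are Tue, Wed, Thu, Fri, Sat, Sun — 4 of them qualify.
Total: 75 + 4 = 79.
Holidays: Feb 18, 2089 (Fri); Mar 1, 2089 (Tue); Mar 7, 2089 (Mon); Mar 9, 2089 (Wed); Mar 11, 2089 (Fri); Mar 27, 2089 (Sun); Apr 10, 2089 (Sun); Apr 30, 2089 (Sat).
5 of the 8 holidays fall on weekdays; the rest are weekends and were already excluded.
Business days: 79 − 5 = 74.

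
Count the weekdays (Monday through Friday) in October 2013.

23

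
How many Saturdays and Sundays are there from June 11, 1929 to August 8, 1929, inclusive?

16

June 11, 1929 is a Tuesday.
The range spans 59 days (inclusive of both endpoints).
59 = 7 × 8 + 3, so there are 8 full weeks plus 3 extra days.
Each full week contributes 2 weekend days (Sat, Sun): 8 × 2 = 16.
The 3 extra days are Tue, Wed, Thu — none qualify.
Total: 16 + 0 = 16.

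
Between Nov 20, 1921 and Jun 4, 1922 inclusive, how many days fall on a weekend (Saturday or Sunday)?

Nov 20, 1921 is a Sunday.
That's 197 days from start to end, counting both.
197 = 7 × 28 + 1, so there are 28 full weeks plus 1 extra day.
Each full week contributes 2 weekend days (Sat, Sun): 28 × 2 = 56.
The 1 extra day is Sun — 1 of them qualifies.
Total: 56 + 1 = 57.

57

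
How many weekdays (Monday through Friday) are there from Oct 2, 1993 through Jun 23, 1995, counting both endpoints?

450 weekdays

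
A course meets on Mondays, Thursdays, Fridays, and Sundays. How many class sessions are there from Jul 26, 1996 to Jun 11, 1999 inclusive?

601

Jul 26, 1996 is a Friday.
That's 1051 days from start to end, counting both.
1051 = 7 × 150 + 1, so there are 150 full weeks plus 1 extra day.
Each full week contributes 4 days from the set (Mon, Thu, Fri, Sun): 150 × 4 = 600.
The 1 extra day is Friday — 1 of them qualifies.
Total: 600 + 1 = 601.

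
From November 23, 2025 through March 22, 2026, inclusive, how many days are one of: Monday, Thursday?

November 23, 2025 is a Sunday.
From November 23, 2025 to March 22, 2026 is 120 days inclusive.
120 = 7 × 17 + 1, so there are 17 full weeks plus 1 extra day.
Each full week contributes 2 days from the set (Mon, Thu): 17 × 2 = 34.
The 1 extra day is Sunday — none qualify.
Total: 34 + 0 = 34.

34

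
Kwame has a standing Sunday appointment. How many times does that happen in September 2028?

1 September 2028 is a Friday.
That's 30 days from start to end, counting both.
30 = 7 × 4 + 2, so there are 4 full weeks plus 2 extra days.
Each full week contributes one Sunday: 4 so far.
The 2 extra days are Friday, Saturday — none qualify.
Total: 4 + 0 = 4.

4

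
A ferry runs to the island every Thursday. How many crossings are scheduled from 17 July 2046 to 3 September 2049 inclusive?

17 July 2046 is a Tuesday.
The range spans 1145 days (inclusive of both endpoints).
1145 = 7 × 163 + 4, so there are 163 full weeks plus 4 extra days.
Each full week contributes one Thursday: 163 so far.
The 4 extra days are Tuesday, Wednesday, Thursday, Friday — 1 of them qualifies.
Total: 163 + 1 = 164.

164 Thursdays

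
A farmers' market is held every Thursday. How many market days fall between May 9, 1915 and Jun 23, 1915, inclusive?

6

May 9, 1915 is a Sunday.
From May 9, 1915 to Jun 23, 1915 is 46 days inclusive.
46 = 7 × 6 + 4, so there are 6 full weeks plus 4 extra days.
Each full week contributes one Thursday: 6 so far.
The 4 extra days are Sunday, Monday, Tuesday, Wednesday — none qualify.
Total: 6 + 0 = 6.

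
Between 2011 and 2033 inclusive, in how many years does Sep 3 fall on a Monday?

3

Day of week of September 3 in each year:
2011: Sat, 2012: Mon ✓, 2013: Tue, 2014: Wed, 2015: Thu, 2016: Sat, 2017: Sun, 2018: Mon ✓, 2019: Tue, 2020: Thu, 2021: Fri, 2022: Sat, 2023: Sun, 2024: Tue, 2025: Wed, 2026: Thu, 2027: Fri, 2028: Sun, 2029: Mon ✓, 2030: Tue, 2031: Wed, 2032: Fri, 2033: Sat
Mondays: 2012, 2018, 2029.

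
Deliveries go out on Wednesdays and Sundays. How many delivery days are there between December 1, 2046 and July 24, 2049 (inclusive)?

December 1, 2046 is a Saturday.
From December 1, 2046 to July 24, 2049 is 967 days inclusive.
967 = 7 × 138 + 1, so there are 138 full weeks plus 1 extra day.
Each full week contributes 2 days from the set (Wed, Sun): 138 × 2 = 276.
The 1 extra day is Saturday — none qualify.
Total: 276 + 0 = 276.

276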